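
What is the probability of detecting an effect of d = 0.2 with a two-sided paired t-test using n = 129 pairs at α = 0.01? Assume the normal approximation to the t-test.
Power ≈ 0.38

Power calculation (paired t-test, normal approximation):
z_β = d · √n - z_{α/2}
z_β = 0.2 · √129 - 2.576
z_β = 0.2 · 11.358 - 2.576
z_β = -0.304

Power = Φ(z_β) = Φ(-0.304) ≈ 0.380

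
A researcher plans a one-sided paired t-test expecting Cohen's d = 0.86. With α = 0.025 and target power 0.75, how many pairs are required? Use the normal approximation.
n = 10 pairs

Sample size formula (paired t-test, normal approximation):
n = ((z_α + z_β) / d)²

z_α = 1.960 (for α = 0.025, one-sided)
z_β = 0.674 (for power = 0.75)
d = 0.86

n = ((1.960 + 0.674) / 0.86)²
n = (3.063)²
n ≈ 9.38
Round up to the next whole number: n = 10 pairs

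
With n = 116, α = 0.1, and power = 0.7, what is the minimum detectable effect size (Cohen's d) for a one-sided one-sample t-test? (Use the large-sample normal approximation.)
d ≈ 0.17

Minimum detectable effect (one-sample t-test, normal approximation):
d = (z_α + z_β) / √n
d = (1.282 + 0.524) / √116
d = 1.806 / 10.770
d ≈ 0.17

By Cohen's convention (0.2 small / 0.5 medium / 0.8 large): very small effect.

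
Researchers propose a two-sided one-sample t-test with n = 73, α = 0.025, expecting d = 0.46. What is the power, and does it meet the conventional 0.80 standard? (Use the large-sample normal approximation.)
Power ≈ 0.95; the study is adequately powered (power ≥ 0.80)

Power calculation (one-sample t-test, normal approximation):
z_β = d · √n - z_{α/2}
z_β = 0.46 · √73 - 2.241
z_β = 0.46 · 8.544 - 2.241
z_β = 1.689

Power = Φ(z_β) = Φ(1.689) ≈ 0.954

Effect size d = 0.46 is small by Cohen's convention (0.2/0.5/0.8).

Threshold: power ≥ 0.80 is conventionally adequate.
Power ≈ 0.95 → the study is adequately powered (power ≥ 0.80).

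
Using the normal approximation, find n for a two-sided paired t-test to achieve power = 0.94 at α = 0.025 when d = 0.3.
n = 161 pairs

Sample size formula (paired t-test, normal approximation):
n = ((z_{α/2} + z_β) / d)²

z_{α/2} = 2.241 (for α = 0.025, two-sided)
z_β = 1.555 (for power = 0.94)
d = 0.3

n = ((2.241 + 1.555) / 0.3)²
n = (12.653)²
n ≈ 160.10
Round up to the next whole number: n = 161 pairs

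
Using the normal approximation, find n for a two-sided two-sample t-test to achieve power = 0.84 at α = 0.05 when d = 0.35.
n = 143 per group

Sample size formula (two-sample t-test, normal approximation):
n = 2 · ((z_{α/2} + z_β) / d)²

z_{α/2} = 1.960 (for α = 0.05, two-sided)
z_β = 0.994 (for power = 0.84)
d = 0.35

n = 2 · ((1.960 + 0.994) / 0.35)²
n = 2 · (8.440)²
n ≈ 142.47
Round up to the next whole number: n = 143 per group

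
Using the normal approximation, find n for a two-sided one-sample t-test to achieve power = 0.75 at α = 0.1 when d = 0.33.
n = 50

Sample size formula (one-sample t-test, normal approximation):
n = ((z_{α/2} + z_β) / d)²

z_{α/2} = 1.645 (for α = 0.1, two-sided)
z_β = 0.674 (for power = 0.75)
d = 0.33

n = ((1.645 + 0.674) / 0.33)²
n = (7.027)²
n ≈ 49.38
Round up to the next whole number: n = 50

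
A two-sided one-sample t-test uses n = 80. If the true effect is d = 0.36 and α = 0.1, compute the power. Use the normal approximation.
Power ≈ 0.94

Power calculation (one-sample t-test, normal approximation):
z_β = d · √n - z_{α/2}
z_β = 0.36 · √80 - 1.645
z_β = 0.36 · 8.944 - 1.645
z_β = 1.575

Power = Φ(z_β) = Φ(1.575) ≈ 0.942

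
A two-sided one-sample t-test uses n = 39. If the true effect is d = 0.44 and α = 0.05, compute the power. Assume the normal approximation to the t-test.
Power ≈ 0.78

Power calculation (one-sample t-test, normal approximation):
z_β = d · √n - z_{α/2}
z_β = 0.44 · √39 - 1.960
z_β = 0.44 · 6.245 - 1.960
z_β = 0.788

Power = Φ(z_β) = Φ(0.788) ≈ 0.785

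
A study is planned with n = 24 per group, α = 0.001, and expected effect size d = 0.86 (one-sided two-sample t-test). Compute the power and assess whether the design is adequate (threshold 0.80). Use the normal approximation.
Power ≈ 0.46; the study is underpowered (power < 0.80)

Power calculation (two-sample t-test, normal approximation):
z_β = d · √(n/2) - z_α
z_β = 0.86 · √(24/2) - 3.090
z_β = 0.86 · 3.464 - 3.090
z_β = -0.111

Power = Φ(z_β) = Φ(-0.111) ≈ 0.456

Effect size d = 0.86 is large by Cohen's convention (0.2/0.5/0.8).

Threshold: power ≥ 0.80 is conventionally adequate.
Power ≈ 0.46 → the study is underpowered (power < 0.80).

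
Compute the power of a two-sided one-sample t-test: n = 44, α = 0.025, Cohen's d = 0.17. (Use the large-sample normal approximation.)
Power ≈ 0.13

Power calculation (one-sample t-test, normal approximation):
z_β = d · √n - z_{α/2}
z_β = 0.17 · √44 - 2.241
z_β = 0.17 · 6.633 - 2.241
z_β = -1.114

Power = Φ(z_β) = Φ(-1.114) ≈ 0.133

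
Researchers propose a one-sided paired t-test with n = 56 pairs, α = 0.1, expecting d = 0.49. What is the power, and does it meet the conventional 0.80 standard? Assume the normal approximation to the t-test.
Power ≈ 0.99; the study is adequately powered (power ≥ 0.80)

Power calculation (paired t-test, normal approximation):
z_β = d · √n - z_α
z_β = 0.49 · √56 - 1.282
z_β = 0.49 · 7.483 - 1.282
z_β = 2.385

Power = Φ(z_β) = Φ(2.385) ≈ 0.991

Effect size d = 0.49 is small by Cohen's convention (0.2/0.5/0.8).

Threshold: power ≥ 0.80 is conventionally adequate.
Power ≈ 0.99 → the study is adequately powered (power ≥ 0.80).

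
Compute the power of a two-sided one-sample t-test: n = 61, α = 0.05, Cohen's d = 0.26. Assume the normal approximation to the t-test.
Power ≈ 0.53

Power calculation (one-sample t-test, normal approximation):
z_β = d · √n - z_{α/2}
z_β = 0.26 · √61 - 1.960
z_β = 0.26 · 7.810 - 1.960
z_β = 0.071

Power = Φ(z_β) = Φ(0.071) ≈ 0.528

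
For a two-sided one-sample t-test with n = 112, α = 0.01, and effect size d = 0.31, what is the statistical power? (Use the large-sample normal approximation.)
Power ≈ 0.76

Power calculation (one-sample t-test, normal approximation):
z_β = d · √n - z_{α/2}
z_β = 0.31 · √112 - 2.576
z_β = 0.31 · 10.583 - 2.576
z_β = 0.705

Power = Φ(z_β) = Φ(0.705) ≈ 0.760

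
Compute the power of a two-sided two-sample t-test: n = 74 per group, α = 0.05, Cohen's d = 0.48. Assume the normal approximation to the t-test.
Power ≈ 0.83

Power calculation (two-sample t-test, normal approximation):
z_β = d · √(n/2) - z_{α/2}
z_β = 0.48 · √(74/2) - 1.960
z_β = 0.48 · 6.083 - 1.960
z_β = 0.960

Power = Φ(z_β) = Φ(0.960) ≈ 0.831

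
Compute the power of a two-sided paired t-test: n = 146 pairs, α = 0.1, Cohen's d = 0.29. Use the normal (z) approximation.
Power ≈ 0.97

Power calculation (paired t-test, normal approximation):
z_β = d · √n - z_{α/2}
z_β = 0.29 · √146 - 1.645
z_β = 0.29 · 12.083 - 1.645
z_β = 1.859

Power = Φ(z_β) = Φ(1.859) ≈ 0.969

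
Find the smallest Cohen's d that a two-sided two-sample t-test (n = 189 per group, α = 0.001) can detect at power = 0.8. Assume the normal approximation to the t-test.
d ≈ 0.43

Minimum detectable effect (two-sample t-test, normal approximation):
d = (z_{α/2} + z_β) / √(n/2)
d = (3.291 + 0.842) / √(189/2)
d = 4.132 / 9.721
d ≈ 0.43

By Cohen's convention (0.2 small / 0.5 medium / 0.8 large): small effect.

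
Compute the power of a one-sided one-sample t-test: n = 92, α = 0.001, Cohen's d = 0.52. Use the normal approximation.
Power ≈ 0.97

Power calculation (one-sample t-test, normal approximation):
z_β = d · √n - z_α
z_β = 0.52 · √92 - 3.090
z_β = 0.52 · 9.592 - 3.090
z_β = 1.897

Power = Φ(z_β) = Φ(1.897) ≈ 0.971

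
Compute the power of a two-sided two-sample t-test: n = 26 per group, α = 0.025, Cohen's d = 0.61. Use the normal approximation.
Power ≈ 0.48

Power calculation (two-sample t-test, normal approximation):
z_β = d · √(n/2) - z_{α/2}
z_β = 0.61 · √(26/2) - 2.241
z_β = 0.61 · 3.606 - 2.241
z_β = -0.042

Power = Φ(z_β) = Φ(-0.042) ≈ 0.483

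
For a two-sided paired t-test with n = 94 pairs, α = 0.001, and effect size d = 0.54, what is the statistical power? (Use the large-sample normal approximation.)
Power ≈ 0.97

Power calculation (paired t-test, normal approximation):
z_β = d · √n - z_{α/2}
z_β = 0.54 · √94 - 3.291
z_β = 0.54 · 9.695 - 3.291
z_β = 1.945

Power = Φ(z_β) = Φ(1.945) ≈ 0.974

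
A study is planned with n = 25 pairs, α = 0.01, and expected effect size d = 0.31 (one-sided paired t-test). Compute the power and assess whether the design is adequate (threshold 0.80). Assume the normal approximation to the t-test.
Power ≈ 0.22; the study is underpowered (power < 0.80)

Power calculation (paired t-test, normal approximation):
z_β = d · √n - z_α
z_β = 0.31 · √25 - 2.326
z_β = 0.31 · 5.000 - 2.326
z_β = -0.776

Power = Φ(z_β) = Φ(-0.776) ≈ 0.219

Effect size d = 0.31 is small by Cohen's convention (0.2/0.5/0.8).

Threshold: power ≥ 0.80 is conventionally adequate.
Power ≈ 0.22 → the study is underpowered (power < 0.80).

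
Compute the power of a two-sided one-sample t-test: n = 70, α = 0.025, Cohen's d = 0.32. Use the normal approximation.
Power ≈ 0.67

Power calculation (one-sample t-test, normal approximation):
z_β = d · √n - z_{α/2}
z_β = 0.32 · √70 - 2.241
z_β = 0.32 · 8.367 - 2.241
z_β = 0.436

Power = Φ(z_β) = Φ(0.436) ≈ 0.669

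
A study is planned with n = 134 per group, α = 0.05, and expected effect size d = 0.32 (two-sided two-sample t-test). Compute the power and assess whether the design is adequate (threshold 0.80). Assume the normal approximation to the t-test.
Power ≈ 0.75; the study is underpowered (power < 0.80)

Power calculation (two-sample t-test, normal approximation):
z_β = d · √(n/2) - z_{α/2}
z_β = 0.32 · √(134/2) - 1.960
z_β = 0.32 · 8.185 - 1.960
z_β = 0.659

Power = Φ(z_β) = Φ(0.659) ≈ 0.745

Effect size d = 0.32 is small by Cohen's convention (0.2/0.5/0.8).

Threshold: power ≥ 0.80 is conventionally adequate.
Power ≈ 0.75 → the study is underpowered (power < 0.80).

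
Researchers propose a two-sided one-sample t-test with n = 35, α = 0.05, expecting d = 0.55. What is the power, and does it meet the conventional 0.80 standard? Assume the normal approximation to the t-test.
Power ≈ 0.90; the study is adequately powered (power ≥ 0.80)

Power calculation (one-sample t-test, normal approximation):
z_β = d · √n - z_{α/2}
z_β = 0.55 · √35 - 1.960
z_β = 0.55 · 5.916 - 1.960
z_β = 1.294

Power = Φ(z_β) = Φ(1.294) ≈ 0.902

Effect size d = 0.55 is medium by Cohen's convention (0.2/0.5/0.8).

Threshold: power ≥ 0.80 is conventionally adequate.
Power ≈ 0.90 → the study is adequately powered (power ≥ 0.80).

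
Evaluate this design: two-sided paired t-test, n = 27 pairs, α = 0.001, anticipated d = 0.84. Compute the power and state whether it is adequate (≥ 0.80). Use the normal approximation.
Power ≈ 0.86; the study is adequately powered (power ≥ 0.80)

Power calculation (paired t-test, normal approximation):
z_β = d · √n - z_{α/2}
z_β = 0.84 · √27 - 3.291
z_β = 0.84 · 5.196 - 3.291
z_β = 1.074

Power = Φ(z_β) = Φ(1.074) ≈ 0.859

Effect size d = 0.84 is large by Cohen's convention (0.2/0.5/0.8).

Threshold: power ≥ 0.80 is conventionally adequate.
Power ≈ 0.86 → the study is adequately powered (power ≥ 0.80).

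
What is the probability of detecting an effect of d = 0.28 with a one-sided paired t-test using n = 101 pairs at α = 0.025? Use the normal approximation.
Power ≈ 0.80

Power calculation (paired t-test, normal approximation):
z_β = d · √n - z_α
z_β = 0.28 · √101 - 1.960
z_β = 0.28 · 10.050 - 1.960
z_β = 0.854

Power = Φ(z_β) = Φ(0.854) ≈ 0.803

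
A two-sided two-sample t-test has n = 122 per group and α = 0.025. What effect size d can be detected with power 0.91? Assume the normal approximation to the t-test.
d ≈ 0.46

Minimum detectable effect (two-sample t-test, normal approximation):
d = (z_{α/2} + z_β) / √(n/2)
d = (2.241 + 1.341) / √(122/2)
d = 3.582 / 7.810
d ≈ 0.46

By Cohen's convention (0.2 small / 0.5 medium / 0.8 large): small effect.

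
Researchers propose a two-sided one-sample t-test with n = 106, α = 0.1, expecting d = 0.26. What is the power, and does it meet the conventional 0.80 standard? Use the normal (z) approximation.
Power ≈ 0.85; the study is adequately powered (power ≥ 0.80)

Power calculation (one-sample t-test, normal approximation):
z_β = d · √n - z_{α/2}
z_β = 0.26 · √106 - 1.645
z_β = 0.26 · 10.296 - 1.645
z_β = 1.032

Power = Φ(z_β) = Φ(1.032) ≈ 0.849

Effect size d = 0.26 is small by Cohen's convention (0.2/0.5/0.8).

Threshold: power ≥ 0.80 is conventionally adequate.
Power ≈ 0.85 → the study is adequately powered (power ≥ 0.80).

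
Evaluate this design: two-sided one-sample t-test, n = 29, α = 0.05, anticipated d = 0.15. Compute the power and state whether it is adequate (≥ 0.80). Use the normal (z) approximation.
Power ≈ 0.12; the study is underpowered (power < 0.80)

Power calculation (one-sample t-test, normal approximation):
z_β = d · √n - z_{α/2}
z_β = 0.15 · √29 - 1.960
z_β = 0.15 · 5.385 - 1.960
z_β = -1.152

Power = Φ(z_β) = Φ(-1.152) ≈ 0.125

Effect size d = 0.15 is very small by Cohen's convention (0.2/0.5/0.8).

Threshold: power ≥ 0.80 is conventionally adequate.
Power ≈ 0.12 → the study is underpowered (power < 0.80).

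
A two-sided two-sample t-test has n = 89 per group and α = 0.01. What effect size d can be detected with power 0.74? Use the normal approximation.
d ≈ 0.48

Minimum detectable effect (two-sample t-test, normal approximation):
d = (z_{α/2} + z_β) / √(n/2)
d = (2.576 + 0.643) / √(89/2)
d = 3.219 / 6.671
d ≈ 0.48

By Cohen's convention (0.2 small / 0.5 medium / 0.8 large): small effect.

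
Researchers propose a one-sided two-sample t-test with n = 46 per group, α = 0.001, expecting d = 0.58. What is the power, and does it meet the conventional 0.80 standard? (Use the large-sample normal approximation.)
Power ≈ 0.38; the study is underpowered (power < 0.80)

Power calculation (two-sample t-test, normal approximation):
z_β = d · √(n/2) - z_α
z_β = 0.58 · √(46/2) - 3.090
z_β = 0.58 · 4.796 - 3.090
z_β = -0.309

Power = Φ(z_β) = Φ(-0.309) ≈ 0.379

Effect size d = 0.58 is medium by Cohen's convention (0.2/0.5/0.8).

Threshold: power ≥ 0.80 is conventionally adequate.
Power ≈ 0.38 → the study is underpowered (power < 0.80).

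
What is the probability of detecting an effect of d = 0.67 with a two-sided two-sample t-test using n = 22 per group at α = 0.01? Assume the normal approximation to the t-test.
Power ≈ 0.36

Power calculation (two-sample t-test, normal approximation):
z_β = d · √(n/2) - z_{α/2}
z_β = 0.67 · √(22/2) - 2.576
z_β = 0.67 · 3.317 - 2.576
z_β = -0.354

Power = Φ(z_β) = Φ(-0.354) ≈ 0.362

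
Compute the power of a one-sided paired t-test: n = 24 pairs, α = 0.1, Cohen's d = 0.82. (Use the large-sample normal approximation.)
Power ≈ 1.00

Power calculation (paired t-test, normal approximation):
z_β = d · √n - z_α
z_β = 0.82 · √24 - 1.282
z_β = 0.82 · 4.899 - 1.282
z_β = 2.736

Power = Φ(z_β) = Φ(2.736) ≈ 0.997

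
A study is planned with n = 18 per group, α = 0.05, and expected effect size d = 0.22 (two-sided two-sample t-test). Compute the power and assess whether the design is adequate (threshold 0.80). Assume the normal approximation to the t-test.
Power ≈ 0.10; the study is underpowered (power < 0.80)

Power calculation (two-sample t-test, normal approximation):
z_β = d · √(n/2) - z_{α/2}
z_β = 0.22 · √(18/2) - 1.960
z_β = 0.22 · 3.000 - 1.960
z_β = -1.300

Power = Φ(z_β) = Φ(-1.300) ≈ 0.097

Effect size d = 0.22 is small by Cohen's convention (0.2/0.5/0.8).

Threshold: power ≥ 0.80 is conventionally adequate.
Power ≈ 0.10 → the study is underpowered (power < 0.80).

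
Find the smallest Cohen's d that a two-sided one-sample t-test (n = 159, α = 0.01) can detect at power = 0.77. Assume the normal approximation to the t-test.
d ≈ 0.26

Minimum detectable effect (one-sample t-test, normal approximation):
d = (z_{α/2} + z_β) / √n
d = (2.576 + 0.739) / √159
d = 3.315 / 12.610
d ≈ 0.26

By Cohen's convention (0.2 small / 0.5 medium / 0.8 large): small effect.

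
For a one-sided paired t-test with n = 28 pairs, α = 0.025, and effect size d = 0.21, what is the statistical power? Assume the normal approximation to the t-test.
Power ≈ 0.20

Power calculation (paired t-test, normal approximation):
z_β = d · √n - z_α
z_β = 0.21 · √28 - 1.960
z_β = 0.21 · 5.292 - 1.960
z_β = -0.849

Power = Φ(z_β) = Φ(-0.849) ≈ 0.198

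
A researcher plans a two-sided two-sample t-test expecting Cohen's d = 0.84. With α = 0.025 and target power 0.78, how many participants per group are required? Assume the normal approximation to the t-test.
n = 26 per group

Sample size formula (two-sample t-test, normal approximation):
n = 2 · ((z_{α/2} + z_β) / d)²

z_{α/2} = 2.241 (for α = 0.025, two-sided)
z_β = 0.772 (for power = 0.78)
d = 0.84

n = 2 · ((2.241 + 0.772) / 0.84)²
n = 2 · (3.587)²
n ≈ 25.73
Round up to the next whole number: n = 26 per group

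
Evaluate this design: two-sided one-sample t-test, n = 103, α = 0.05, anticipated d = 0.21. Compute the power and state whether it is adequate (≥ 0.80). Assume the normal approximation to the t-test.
Power ≈ 0.57; the study is underpowered (power < 0.80)

Power calculation (one-sample t-test, normal approximation):
z_β = d · √n - z_{α/2}
z_β = 0.21 · √103 - 1.960
z_β = 0.21 · 10.149 - 1.960
z_β = 0.171

Power = Φ(z_β) = Φ(0.171) ≈ 0.568

Effect size d = 0.21 is small by Cohen's convention (0.2/0.5/0.8).

Threshold: power ≥ 0.80 is conventionally adequate.
Power ≈ 0.57 → the study is underpowered (power < 0.80).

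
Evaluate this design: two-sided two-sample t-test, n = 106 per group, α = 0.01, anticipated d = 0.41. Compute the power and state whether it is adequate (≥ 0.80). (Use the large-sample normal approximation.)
Power ≈ 0.66; the study is underpowered (power < 0.80)

Power calculation (two-sample t-test, normal approximation):
z_β = d · √(n/2) - z_{α/2}
z_β = 0.41 · √(106/2) - 2.576
z_β = 0.41 · 7.280 - 2.576
z_β = 0.409

Power = Φ(z_β) = Φ(0.409) ≈ 0.659

Effect size d = 0.41 is small by Cohen's convention (0.2/0.5/0.8).

Threshold: power ≥ 0.80 is conventionally adequate.
Power ≈ 0.66 → the study is underpowered (power < 0.80).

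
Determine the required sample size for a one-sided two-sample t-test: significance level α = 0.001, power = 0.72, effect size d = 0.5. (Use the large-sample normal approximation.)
n = 108 per group

Sample size formula (two-sample t-test, normal approximation):
n = 2 · ((z_α + z_β) / d)²

z_α = 3.090 (for α = 0.001, one-sided)
z_β = 0.583 (for power = 0.72)
d = 0.5

n = 2 · ((3.090 + 0.583) / 0.5)²
n = 2 · (7.346)²
n ≈ 107.93
Round up to the next whole number: n = 108 per group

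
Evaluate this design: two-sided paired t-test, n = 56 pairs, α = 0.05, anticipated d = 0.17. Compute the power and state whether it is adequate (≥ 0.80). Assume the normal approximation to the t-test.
Power ≈ 0.25; the study is underpowered (power < 0.80)

Power calculation (paired t-test, normal approximation):
z_β = d · √n - z_{α/2}
z_β = 0.17 · √56 - 1.960
z_β = 0.17 · 7.483 - 1.960
z_β = -0.688

Power = Φ(z_β) = Φ(-0.688) ≈ 0.246

Effect size d = 0.17 is very small by Cohen's convention (0.2/0.5/0.8).

Threshold: power ≥ 0.80 is conventionally adequate.
Power ≈ 0.25 → the study is underpowered (power < 0.80).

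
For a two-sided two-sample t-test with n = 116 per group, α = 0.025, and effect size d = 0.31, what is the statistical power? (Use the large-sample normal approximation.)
Power ≈ 0.55

Power calculation (two-sample t-test, normal approximation):
z_β = d · √(n/2) - z_{α/2}
z_β = 0.31 · √(116/2) - 2.241
z_β = 0.31 · 7.616 - 2.241
z_β = 0.119

Power = Φ(z_β) = Φ(0.119) ≈ 0.548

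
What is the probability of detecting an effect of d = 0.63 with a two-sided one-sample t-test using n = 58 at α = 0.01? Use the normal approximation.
Power ≈ 0.99

Power calculation (one-sample t-test, normal approximation):
z_β = d · √n - z_{α/2}
z_β = 0.63 · √58 - 2.576
z_β = 0.63 · 7.616 - 2.576
z_β = 2.222

Power = Φ(z_β) = Φ(2.222) ≈ 0.987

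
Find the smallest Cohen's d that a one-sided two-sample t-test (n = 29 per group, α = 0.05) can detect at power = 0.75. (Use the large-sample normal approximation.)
d ≈ 0.61

Minimum detectable effect (two-sample t-test, normal approximation):
d = (z_α + z_β) / √(n/2)
d = (1.645 + 0.674) / √(29/2)
d = 2.319 / 3.808
d ≈ 0.61

By Cohen's convention (0.2 small / 0.5 medium / 0.8 large): medium effect.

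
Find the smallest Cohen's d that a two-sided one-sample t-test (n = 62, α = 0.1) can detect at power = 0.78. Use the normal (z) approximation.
d ≈ 0.31

Minimum detectable effect (one-sample t-test, normal approximation):
d = (z_{α/2} + z_β) / √n
d = (1.645 + 0.772) / √62
d = 2.417 / 7.874
d ≈ 0.31

By Cohen's convention (0.2 small / 0.5 medium / 0.8 large): small effect.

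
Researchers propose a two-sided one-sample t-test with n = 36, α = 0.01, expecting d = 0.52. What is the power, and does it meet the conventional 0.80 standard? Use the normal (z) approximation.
Power ≈ 0.71; the study is underpowered (power < 0.80)

Power calculation (one-sample t-test, normal approximation):
z_β = d · √n - z_{α/2}
z_β = 0.52 · √36 - 2.576
z_β = 0.52 · 6.000 - 2.576
z_β = 0.544

Power = Φ(z_β) = Φ(0.544) ≈ 0.707

Effect size d = 0.52 is medium by Cohen's convention (0.2/0.5/0.8).

Threshold: power ≥ 0.80 is conventionally adequate.
Power ≈ 0.71 → the study is underpowered (power < 0.80).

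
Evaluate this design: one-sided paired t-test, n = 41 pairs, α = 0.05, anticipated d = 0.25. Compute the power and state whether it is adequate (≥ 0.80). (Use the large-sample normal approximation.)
Power ≈ 0.48; the study is underpowered (power < 0.80)

Power calculation (paired t-test, normal approximation):
z_β = d · √n - z_α
z_β = 0.25 · √41 - 1.645
z_β = 0.25 · 6.403 - 1.645
z_β = -0.044

Power = Φ(z_β) = Φ(-0.044) ≈ 0.482

Effect size d = 0.25 is small by Cohen's convention (0.2/0.5/0.8).

Threshold: power ≥ 0.80 is conventionally adequate.
Power ≈ 0.48 → the study is underpowered (power < 0.80).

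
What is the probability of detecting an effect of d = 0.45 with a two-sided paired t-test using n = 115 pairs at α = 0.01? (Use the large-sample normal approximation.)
Power ≈ 0.99

Power calculation (paired t-test, normal approximation):
z_β = d · √n - z_{α/2}
z_β = 0.45 · √115 - 2.576
z_β = 0.45 · 10.724 - 2.576
z_β = 2.250

Power = Φ(z_β) = Φ(2.250) ≈ 0.988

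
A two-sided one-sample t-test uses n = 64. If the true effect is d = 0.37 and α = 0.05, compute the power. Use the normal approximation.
Power ≈ 0.84

Power calculation (one-sample t-test, normal approximation):
z_β = d · √n - z_{α/2}
z_β = 0.37 · √64 - 1.960
z_β = 0.37 · 8.000 - 1.960
z_β = 1.000

Power = Φ(z_β) = Φ(1.000) ≈ 0.841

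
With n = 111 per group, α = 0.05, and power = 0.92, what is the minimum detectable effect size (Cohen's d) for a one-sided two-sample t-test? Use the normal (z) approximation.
d ≈ 0.41

Minimum detectable effect (two-sample t-test, normal approximation):
d = (z_α + z_β) / √(n/2)
d = (1.645 + 1.405) / √(111/2)
d = 3.050 / 7.450
d ≈ 0.41

By Cohen's convention (0.2 small / 0.5 medium / 0.8 large): small effect.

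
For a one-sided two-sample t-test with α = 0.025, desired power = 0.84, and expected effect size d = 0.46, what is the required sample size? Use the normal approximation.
n = 83 per group

Sample size formula (two-sample t-test, normal approximation):
n = 2 · ((z_α + z_β) / d)²

z_α = 1.960 (for α = 0.025, one-sided)
z_β = 0.994 (for power = 0.84)
d = 0.46

n = 2 · ((1.960 + 0.994) / 0.46)²
n = 2 · (6.422)²
n ≈ 82.48
Round up to the next whole number: n = 83 per group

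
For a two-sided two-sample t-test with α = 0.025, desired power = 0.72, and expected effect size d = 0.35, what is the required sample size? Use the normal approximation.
n = 131 per group

Sample size formula (two-sample t-test, normal approximation):
n = 2 · ((z_{α/2} + z_β) / d)²

z_{α/2} = 2.241 (for α = 0.025, two-sided)
z_β = 0.583 (for power = 0.72)
d = 0.35

n = 2 · ((2.241 + 0.583) / 0.35)²
n = 2 · (8.069)²
n ≈ 130.22
Round up to the next whole number: n = 131 per group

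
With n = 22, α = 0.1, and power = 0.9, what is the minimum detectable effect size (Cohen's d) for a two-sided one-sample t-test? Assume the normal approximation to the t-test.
d ≈ 0.62

Minimum detectable effect (one-sample t-test, normal approximation):
d = (z_{α/2} + z_β) / √n
d = (1.645 + 1.282) / √22
d = 2.926 / 4.690
d ≈ 0.62

By Cohen's convention (0.2 small / 0.5 medium / 0.8 large): medium effect.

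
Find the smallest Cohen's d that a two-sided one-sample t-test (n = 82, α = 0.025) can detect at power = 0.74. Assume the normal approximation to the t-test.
d ≈ 0.32

Minimum detectable effect (one-sample t-test, normal approximation):
d = (z_{α/2} + z_β) / √n
d = (2.241 + 0.643) / √82
d = 2.885 / 9.055
d ≈ 0.32

By Cohen's convention (0.2 small / 0.5 medium / 0.8 large): small effect.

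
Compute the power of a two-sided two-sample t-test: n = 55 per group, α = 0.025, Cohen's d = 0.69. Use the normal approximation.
Power ≈ 0.92

Power calculation (two-sample t-test, normal approximation):
z_β = d · √(n/2) - z_{α/2}
z_β = 0.69 · √(55/2) - 2.241
z_β = 0.69 · 5.244 - 2.241
z_β = 1.377

Power = Φ(z_β) = Φ(1.377) ≈ 0.916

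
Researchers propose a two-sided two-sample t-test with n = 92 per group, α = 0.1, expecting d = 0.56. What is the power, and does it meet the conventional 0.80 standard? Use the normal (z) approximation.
Power ≈ 0.98; the study is adequately powered (power ≥ 0.80)

Power calculation (two-sample t-test, normal approximation):
z_β = d · √(n/2) - z_{α/2}
z_β = 0.56 · √(92/2) - 1.645
z_β = 0.56 · 6.782 - 1.645
z_β = 2.153

Power = Φ(z_β) = Φ(2.153) ≈ 0.984

Effect size d = 0.56 is medium by Cohen's convention (0.2/0.5/0.8).

Threshold: power ≥ 0.80 is conventionally adequate.
Power ≈ 0.98 → the study is adequately powered (power ≥ 0.80).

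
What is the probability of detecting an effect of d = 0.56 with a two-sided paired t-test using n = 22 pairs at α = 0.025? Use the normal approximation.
Power ≈ 0.65

Power calculation (paired t-test, normal approximation):
z_β = d · √n - z_{α/2}
z_β = 0.56 · √22 - 2.241
z_β = 0.56 · 4.690 - 2.241
z_β = 0.385

Power = Φ(z_β) = Φ(0.385) ≈ 0.650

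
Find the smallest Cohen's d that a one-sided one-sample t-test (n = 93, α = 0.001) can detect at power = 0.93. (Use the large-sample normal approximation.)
d ≈ 0.47

Minimum detectable effect (one-sample t-test, normal approximation):
d = (z_α + z_β) / √n
d = (3.090 + 1.476) / √93
d = 4.566 / 9.644
d ≈ 0.47

By Cohen's convention (0.2 small / 0.5 medium / 0.8 large): small effect.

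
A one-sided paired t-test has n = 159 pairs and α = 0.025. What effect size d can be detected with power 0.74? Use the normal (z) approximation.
d ≈ 0.21

Minimum detectable effect (paired t-test, normal approximation):
d = (z_α + z_β) / √n
d = (1.960 + 0.643) / √159
d = 2.603 / 12.610
d ≈ 0.21

By Cohen's convention (0.2 small / 0.5 medium / 0.8 large): small effect.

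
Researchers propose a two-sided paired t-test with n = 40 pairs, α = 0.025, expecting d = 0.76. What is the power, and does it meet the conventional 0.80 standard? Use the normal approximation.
Power ≈ 0.99; the study is adequately powered (power ≥ 0.80)

Power calculation (paired t-test, normal approximation):
z_β = d · √n - z_{α/2}
z_β = 0.76 · √40 - 2.241
z_β = 0.76 · 6.325 - 2.241
z_β = 2.565

Power = Φ(z_β) = Φ(2.565) ≈ 0.995

Effect size d = 0.76 is medium by Cohen's convention (0.2/0.5/0.8).

Threshold: power ≥ 0.80 is conventionally adequate.
Power ≈ 0.99 → the study is adequately powered (power ≥ 0.80).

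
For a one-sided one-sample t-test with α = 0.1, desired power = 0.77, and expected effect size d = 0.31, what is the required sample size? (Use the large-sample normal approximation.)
n = 43

Sample size formula (one-sample t-test, normal approximation):
n = ((z_α + z_β) / d)²

z_α = 1.282 (for α = 0.1, one-sided)
z_β = 0.739 (for power = 0.77)
d = 0.31

n = ((1.282 + 0.739) / 0.31)²
n = (6.519)²
n ≈ 42.50
Round up to the next whole number: n = 43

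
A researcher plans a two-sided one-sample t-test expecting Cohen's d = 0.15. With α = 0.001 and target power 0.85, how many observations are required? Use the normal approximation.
n = 833

Sample size formula (one-sample t-test, normal approximation):
n = ((z_{α/2} + z_β) / d)²

z_{α/2} = 3.291 (for α = 0.001, two-sided)
z_β = 1.036 (for power = 0.85)
d = 0.15

n = ((3.291 + 1.036) / 0.15)²
n = (28.847)²
n ≈ 832.15
Round up to the next whole number: n = 833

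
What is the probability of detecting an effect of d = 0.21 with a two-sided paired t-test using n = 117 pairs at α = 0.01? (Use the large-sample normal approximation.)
Power ≈ 0.38

Power calculation (paired t-test, normal approximation):
z_β = d · √n - z_{α/2}
z_β = 0.21 · √117 - 2.576
z_β = 0.21 · 10.817 - 2.576
z_β = -0.304

Power = Φ(z_β) = Φ(-0.304) ≈ 0.380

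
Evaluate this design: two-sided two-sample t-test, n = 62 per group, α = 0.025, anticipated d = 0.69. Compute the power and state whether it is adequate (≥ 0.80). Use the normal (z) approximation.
Power ≈ 0.95; the study is adequately powered (power ≥ 0.80)

Power calculation (two-sample t-test, normal approximation):
z_β = d · √(n/2) - z_{α/2}
z_β = 0.69 · √(62/2) - 2.241
z_β = 0.69 · 5.568 - 2.241
z_β = 1.600

Power = Φ(z_β) = Φ(1.600) ≈ 0.945

Effect size d = 0.69 is medium by Cohen's convention (0.2/0.5/0.8).

Threshold: power ≥ 0.80 is conventionally adequate.
Power ≈ 0.95 → the study is adequately powered (power ≥ 0.80).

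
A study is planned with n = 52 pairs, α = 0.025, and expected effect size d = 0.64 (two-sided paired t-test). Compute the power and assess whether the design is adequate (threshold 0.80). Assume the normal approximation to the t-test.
Power ≈ 0.99; the study is adequately powered (power ≥ 0.80)

Power calculation (paired t-test, normal approximation):
z_β = d · √n - z_{α/2}
z_β = 0.64 · √52 - 2.241
z_β = 0.64 · 7.211 - 2.241
z_β = 2.374

Power = Φ(z_β) = Φ(2.374) ≈ 0.991

Effect size d = 0.64 is medium by Cohen's convention (0.2/0.5/0.8).

Threshold: power ≥ 0.80 is conventionally adequate.
Power ≈ 0.99 → the study is adequately powered (power ≥ 0.80).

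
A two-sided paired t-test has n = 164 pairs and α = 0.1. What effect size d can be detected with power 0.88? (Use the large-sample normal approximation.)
d ≈ 0.22

Minimum detectable effect (paired t-test, normal approximation):
d = (z_{α/2} + z_β) / √n
d = (1.645 + 1.175) / √164
d = 2.820 / 12.806
d ≈ 0.22

By Cohen's convention (0.2 small / 0.5 medium / 0.8 large): small effect.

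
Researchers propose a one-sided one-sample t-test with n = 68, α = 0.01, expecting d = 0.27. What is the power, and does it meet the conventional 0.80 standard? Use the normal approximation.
Power ≈ 0.46; the study is underpowered (power < 0.80)

Power calculation (one-sample t-test, normal approximation):
z_β = d · √n - z_α
z_β = 0.27 · √68 - 2.326
z_β = 0.27 · 8.246 - 2.326
z_β = -0.100

Power = Φ(z_β) = Φ(-0.100) ≈ 0.460

Effect size d = 0.27 is small by Cohen's convention (0.2/0.5/0.8).

Threshold: power ≥ 0.80 is conventionally adequate.
Power ≈ 0.46 → the study is underpowered (power < 0.80).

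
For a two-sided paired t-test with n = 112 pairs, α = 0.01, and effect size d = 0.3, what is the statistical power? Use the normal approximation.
Power ≈ 0.73

Power calculation (paired t-test, normal approximation):
z_β = d · √n - z_{α/2}
z_β = 0.3 · √112 - 2.576
z_β = 0.3 · 10.583 - 2.576
z_β = 0.599

Power = Φ(z_β) = Φ(0.599) ≈ 0.725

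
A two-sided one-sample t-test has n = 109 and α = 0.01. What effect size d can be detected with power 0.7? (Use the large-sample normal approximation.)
d ≈ 0.30

Minimum detectable effect (one-sample t-test, normal approximation):
d = (z_{α/2} + z_β) / √n
d = (2.576 + 0.524) / √109
d = 3.100 / 10.440
d ≈ 0.30

By Cohen's convention (0.2 small / 0.5 medium / 0.8 large): small effect.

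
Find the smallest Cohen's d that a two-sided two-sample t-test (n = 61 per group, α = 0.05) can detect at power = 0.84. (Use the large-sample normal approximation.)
d ≈ 0.53

Minimum detectable effect (two-sample t-test, normal approximation):
d = (z_{α/2} + z_β) / √(n/2)
d = (1.960 + 0.994) / √(61/2)
d = 2.954 / 5.523
d ≈ 0.53

By Cohen's convention (0.2 small / 0.5 medium / 0.8 large): medium effect.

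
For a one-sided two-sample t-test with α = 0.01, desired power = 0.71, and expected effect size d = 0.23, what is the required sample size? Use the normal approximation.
n = 314 per group

Sample size formula (two-sample t-test, normal approximation):
n = 2 · ((z_α + z_β) / d)²

z_α = 2.326 (for α = 0.01, one-sided)
z_β = 0.553 (for power = 0.71)
d = 0.23

n = 2 · ((2.326 + 0.553) / 0.23)²
n = 2 · (12.517)²
n ≈ 313.35
Round up to the next whole number: n = 314 per group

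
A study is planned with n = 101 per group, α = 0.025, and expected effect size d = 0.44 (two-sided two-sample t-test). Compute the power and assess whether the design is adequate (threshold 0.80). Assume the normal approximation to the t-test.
Power ≈ 0.81; the study is adequately powered (power ≥ 0.80)

Power calculation (two-sample t-test, normal approximation):
z_β = d · √(n/2) - z_{α/2}
z_β = 0.44 · √(101/2) - 2.241
z_β = 0.44 · 7.106 - 2.241
z_β = 0.885

Power = Φ(z_β) = Φ(0.885) ≈ 0.812

Effect size d = 0.44 is small by Cohen's convention (0.2/0.5/0.8).

Threshold: power ≥ 0.80 is conventionally adequate.
Power ≈ 0.81 → the study is adequately powered (power ≥ 0.80).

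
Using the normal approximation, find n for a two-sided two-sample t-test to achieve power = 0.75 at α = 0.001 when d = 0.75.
n = 56 per group

Sample size formula (two-sample t-test, normal approximation):
n = 2 · ((z_{α/2} + z_β) / d)²

z_{α/2} = 3.291 (for α = 0.001, two-sided)
z_β = 0.674 (for power = 0.75)
d = 0.75

n = 2 · ((3.291 + 0.674) / 0.75)²
n = 2 · (5.287)²
n ≈ 55.90
Round up to the next whole number: n = 56 per group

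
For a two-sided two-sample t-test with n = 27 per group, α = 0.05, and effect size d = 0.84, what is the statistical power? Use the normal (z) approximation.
Power ≈ 0.87

Power calculation (two-sample t-test, normal approximation):
z_β = d · √(n/2) - z_{α/2}
z_β = 0.84 · √(27/2) - 1.960
z_β = 0.84 · 3.674 - 1.960
z_β = 1.126

Power = Φ(z_β) = Φ(1.126) ≈ 0.870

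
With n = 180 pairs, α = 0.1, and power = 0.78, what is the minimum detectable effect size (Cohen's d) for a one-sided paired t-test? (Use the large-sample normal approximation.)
d ≈ 0.15

Minimum detectable effect (paired t-test, normal approximation):
d = (z_α + z_β) / √n
d = (1.282 + 0.772) / √180
d = 2.054 / 13.416
d ≈ 0.15

By Cohen's convention (0.2 small / 0.5 medium / 0.8 large): very small effect.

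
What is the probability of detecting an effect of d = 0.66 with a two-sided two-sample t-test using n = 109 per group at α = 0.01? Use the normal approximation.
Power ≈ 0.99

Power calculation (two-sample t-test, normal approximation):
z_β = d · √(n/2) - z_{α/2}
z_β = 0.66 · √(109/2) - 2.576
z_β = 0.66 · 7.382 - 2.576
z_β = 2.297

Power = Φ(z_β) = Φ(2.297) ≈ 0.989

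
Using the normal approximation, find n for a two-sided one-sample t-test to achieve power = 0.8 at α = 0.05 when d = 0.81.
n = 12

Sample size formula (one-sample t-test, normal approximation):
n = ((z_{α/2} + z_β) / d)²

z_{α/2} = 1.960 (for α = 0.05, two-sided)
z_β = 0.842 (for power = 0.8)
d = 0.81

n = ((1.960 + 0.842) / 0.81)²
n = (3.459)²
n ≈ 11.96
Round up to the next whole number: n = 12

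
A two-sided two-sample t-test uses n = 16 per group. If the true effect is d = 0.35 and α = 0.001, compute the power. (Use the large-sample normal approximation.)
Power ≈ 0.01

Power calculation (two-sample t-test, normal approximation):
z_β = d · √(n/2) - z_{α/2}
z_β = 0.35 · √(16/2) - 3.291
z_β = 0.35 · 2.828 - 3.291
z_β = -2.301

Power = Φ(z_β) = Φ(-2.301) ≈ 0.011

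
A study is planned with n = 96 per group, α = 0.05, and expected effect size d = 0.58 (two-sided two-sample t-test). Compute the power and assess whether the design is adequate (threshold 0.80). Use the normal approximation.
Power ≈ 0.98; the study is adequately powered (power ≥ 0.80)

Power calculation (two-sample t-test, normal approximation):
z_β = d · √(n/2) - z_{α/2}
z_β = 0.58 · √(96/2) - 1.960
z_β = 0.58 · 6.928 - 1.960
z_β = 2.058

Power = Φ(z_β) = Φ(2.058) ≈ 0.980

Effect size d = 0.58 is medium by Cohen's convention (0.2/0.5/0.8).

Threshold: power ≥ 0.80 is conventionally adequate.
Power ≈ 0.98 → the study is adequately powered (power ≥ 0.80).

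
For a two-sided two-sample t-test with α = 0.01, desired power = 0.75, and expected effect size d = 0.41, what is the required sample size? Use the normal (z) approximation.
n = 126 per group

Sample size formula (two-sample t-test, normal approximation):
n = 2 · ((z_{α/2} + z_β) / d)²

z_{α/2} = 2.576 (for α = 0.01, two-sided)
z_β = 0.674 (for power = 0.75)
d = 0.41

n = 2 · ((2.576 + 0.674) / 0.41)²
n = 2 · (7.927)²
n ≈ 125.67
Round up to the next whole number: n = 126 per group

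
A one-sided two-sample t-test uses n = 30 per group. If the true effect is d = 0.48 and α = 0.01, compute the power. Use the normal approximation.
Power ≈ 0.32

Power calculation (two-sample t-test, normal approximation):
z_β = d · √(n/2) - z_α
z_β = 0.48 · √(30/2) - 2.326
z_β = 0.48 · 3.873 - 2.326
z_β = -0.467

Power = Φ(z_β) = Φ(-0.467) ≈ 0.320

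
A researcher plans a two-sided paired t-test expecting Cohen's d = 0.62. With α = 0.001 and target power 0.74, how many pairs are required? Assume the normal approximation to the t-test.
n = 41 pairs

Sample size formula (paired t-test, normal approximation):
n = ((z_{α/2} + z_β) / d)²

z_{α/2} = 3.291 (for α = 0.001, two-sided)
z_β = 0.643 (for power = 0.74)
d = 0.62

n = ((3.291 + 0.643) / 0.62)²
n = (6.345)²
n ≈ 40.26
Round up to the next whole number: n = 41 pairs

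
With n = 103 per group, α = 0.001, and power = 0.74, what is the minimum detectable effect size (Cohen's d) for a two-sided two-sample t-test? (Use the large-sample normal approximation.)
d ≈ 0.55

Minimum detectable effect (two-sample t-test, normal approximation):
d = (z_{α/2} + z_β) / √(n/2)
d = (3.291 + 0.643) / √(103/2)
d = 3.934 / 7.176
d ≈ 0.55

By Cohen's convention (0.2 small / 0.5 medium / 0.8 large): medium effect.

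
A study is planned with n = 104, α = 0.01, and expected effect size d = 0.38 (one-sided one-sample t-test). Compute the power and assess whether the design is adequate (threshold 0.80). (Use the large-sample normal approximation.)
Power ≈ 0.94; the study is adequately powered (power ≥ 0.80)

Power calculation (one-sample t-test, normal approximation):
z_β = d · √n - z_α
z_β = 0.38 · √104 - 2.326
z_β = 0.38 · 10.198 - 2.326
z_β = 1.549

Power = Φ(z_β) = Φ(1.549) ≈ 0.939

Effect size d = 0.38 is small by Cohen's convention (0.2/0.5/0.8).

Threshold: power ≥ 0.80 is conventionally adequate.
Power ≈ 0.94 → the study is adequately powered (power ≥ 0.80).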